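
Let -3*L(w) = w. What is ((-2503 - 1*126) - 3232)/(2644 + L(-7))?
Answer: -17583/7939 ≈ -2.2148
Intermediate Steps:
L(w) = -w/3
((-2503 - 1*126) - 3232)/(2644 + L(-7)) = ((-2503 - 1*126) - 3232)/(2644 - ⅓*(-7)) = ((-2503 - 126) - 3232)/(2644 + 7/3) = (-2629 - 3232)/(7939/3) = -5861*3/7939 = -17583/7939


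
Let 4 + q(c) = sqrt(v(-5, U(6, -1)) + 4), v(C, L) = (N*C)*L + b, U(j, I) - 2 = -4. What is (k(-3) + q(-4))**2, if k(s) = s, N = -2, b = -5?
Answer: (7 - I*sqrt(21))**2 ≈ 28.0 - 64.156*I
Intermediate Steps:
U(j, I) = -2 (U(j, I) = 2 - 4 = -2)
v(C, L) = -5 - 2*C*L (v(C, L) = (-2*C)*L - 5 = -2*C*L - 5 = -5 - 2*C*L)
q(c) = -4 + I*sqrt(21) (q(c) = -4 + sqrt((-5 - 2*(-5)*(-2)) + 4) = -4 + sqrt((-5 - 20) + 4) = -4 + sqrt(-25 + 4) = -4 + sqrt(-21) = -4 + I*sqrt(21))
(k(-3) + q(-4))**2 = (-3 + (-4 + I*sqrt(21)))**2 = (-7 + I*sqrt(21))**2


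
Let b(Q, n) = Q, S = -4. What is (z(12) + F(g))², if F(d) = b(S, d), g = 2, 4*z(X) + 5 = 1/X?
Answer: 63001/2304 ≈ 27.344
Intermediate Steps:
z(X) = -5/4 + 1/(4*X)
F(d) = -4
(z(12) + F(g))² = ((¼)*(1 - 5*12)/12 - 4)² = ((¼)*(1/12)*(1 - 60) - 4)² = ((¼)*(1/12)*(-59) - 4)² = (-59/48 - 4)² = (-251/48)² = 63001/2304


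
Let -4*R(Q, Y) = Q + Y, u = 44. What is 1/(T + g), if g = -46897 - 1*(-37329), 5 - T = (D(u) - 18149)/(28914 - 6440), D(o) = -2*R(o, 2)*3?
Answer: -11237/107450391 ≈ -0.00010458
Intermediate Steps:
R(Q, Y) = -Q/4 - Y/4 (R(Q, Y) = -(Q + Y)/4 = -Q/4 - Y/4)
D(o) = 3 + 3*o/2 (D(o) = -2*(-o/4 - ¼*2)*3 = -2*(-o/4 - ½)*3 = -2*(-½ - o/4)*3 = (1 + o/2)*3 = 3 + 3*o/2)
T = 65225/11237 (T = 5 - ((3 + (3/2)*44) - 18149)/(28914 - 6440) = 5 - ((3 + 66) - 18149)/22474 = 5 - (69 - 18149)/22474 = 5 - (-18080)/22474 = 5 - 1*(-9040/11237) = 5 + 9040/11237 = 65225/11237 ≈ 5.8045)
g = -9568 (g = -46897 + 37329 = -9568)
1/(T + g) = 1/(65225/11237 - 9568) = 1/(-107450391/11237) = -11237/107450391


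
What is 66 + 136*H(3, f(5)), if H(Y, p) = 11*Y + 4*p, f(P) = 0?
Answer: 4554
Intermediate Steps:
H(Y, p) = 4*p + 11*Y
66 + 136*H(3, f(5)) = 66 + 136*(4*0 + 11*3) = 66 + 136*(0 + 33) = 66 + 136*33 = 66 + 4488 = 4554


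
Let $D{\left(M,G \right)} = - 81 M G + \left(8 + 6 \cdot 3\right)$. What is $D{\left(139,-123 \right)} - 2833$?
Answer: $1382050$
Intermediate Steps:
$D{\left(M,G \right)} = 26 - 81 G M$ ($D{\left(M,G \right)} = - 81 G M + \left(8 + 18\right) = - 81 G M + 26 = 26 - 81 G M$)
$D{\left(139,-123 \right)} - 2833 = \left(26 - \left(-9963\right) 139\right) - 2833 = \left(26 + 1384857\right) - 2833 = 1384883 - 2833 = 1382050$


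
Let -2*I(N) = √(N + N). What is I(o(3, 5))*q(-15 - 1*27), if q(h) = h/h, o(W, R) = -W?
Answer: -I*√6/2 ≈ -1.2247*I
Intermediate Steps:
q(h) = 1
I(N) = -√2*√N/2 (I(N) = -√(N + N)/2 = -√2*√N/2)
I(o(3, 5))*q(-15 - 1*27) = -√2*√(-1*3)/2*1 = -√2*√(-3)/2*1 = -√2*I*√3/2*1 = -I*√6/2*1 = -I*√6/2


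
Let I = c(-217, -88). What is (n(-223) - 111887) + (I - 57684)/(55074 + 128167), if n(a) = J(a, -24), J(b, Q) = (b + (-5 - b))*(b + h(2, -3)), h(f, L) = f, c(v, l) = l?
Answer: -20299862234/183241 ≈ -1.1078e+5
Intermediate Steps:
I = -88
J(b, Q) = -10 - 5*b (J(b, Q) = (b + (-5 - b))*(b + 2) = -5*(2 + b) = -10 - 5*b)
n(a) = -10 - 5*a
(n(-223) - 111887) + (I - 57684)/(55074 + 128167) = ((-10 - 5*(-223)) - 111887) + (-88 - 57684)/(55074 + 128167) = ((-10 + 1115) - 111887) - 57772/183241 = (1105 - 111887) - 57772*1/183241 = -110782 - 57772/183241 = -20299862234/183241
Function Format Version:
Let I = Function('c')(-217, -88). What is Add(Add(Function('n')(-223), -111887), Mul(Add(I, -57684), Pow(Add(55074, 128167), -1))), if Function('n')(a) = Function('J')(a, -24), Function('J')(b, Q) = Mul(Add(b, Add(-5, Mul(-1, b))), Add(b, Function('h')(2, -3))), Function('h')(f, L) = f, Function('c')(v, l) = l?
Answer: Rational(-20299862234, 183241) ≈ -1.1078e+5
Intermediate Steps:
I = -88
Function('J')(b, Q) = Add(-10, Mul(-5, b)) (Function('J')(b, Q) = Mul(Add(b, Add(-5, Mul(-1, b))), Add(b, 2)) = Mul(-5, Add(2, b)) = Add(-10, Mul(-5, b)))
Function('n')(a) = Add(-10, Mul(-5, a))
Add(Add(Function('n')(-223), -111887), Mul(Add(I, -57684), Pow(Add(55074, 128167), -1))) = Add(Add(Add(-10, Mul(-5, -223)), -111887), Mul(Add(-88, -57684), Pow(Add(55074, 128167), -1))) = Add(Add(Add(-10, 1115), -111887), Mul(-57772, Pow(183241, -1))) = Add(Add(1105, -111887), Mul(-57772, Rational(1, 183241))) = Add(-110782, Rational(-57772, 183241)) = Rational(-20299862234, 183241)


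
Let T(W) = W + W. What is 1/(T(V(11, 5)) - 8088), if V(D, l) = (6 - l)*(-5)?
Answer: -1/8098 ≈ -0.00012349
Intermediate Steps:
V(D, l) = -30 + 5*l
T(W) = 2*W
1/(T(V(11, 5)) - 8088) = 1/(2*(-30 + 5*5) - 8088) = 1/(2*(-30 + 25) - 8088) = 1/(2*(-5) - 8088) = 1/(-10 - 8088) = 1/(-8098) = -1/8098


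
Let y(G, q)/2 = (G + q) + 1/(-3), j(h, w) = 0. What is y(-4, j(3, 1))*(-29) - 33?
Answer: 655/3 ≈ 218.33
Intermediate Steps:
y(G, q) = -⅔ + 2*G + 2*q (y(G, q) = 2*((G + q) + 1/(-3)) = 2*((G + q) - ⅓) = 2*(-⅓ + G + q) = -⅔ + 2*G + 2*q)
y(-4, j(3, 1))*(-29) - 33 = (-⅔ + 2*(-4) + 2*0)*(-29) - 33 = (-⅔ - 8 + 0)*(-29) - 33 = -26/3*(-29) - 33 = 754/3 - 33 = 655/3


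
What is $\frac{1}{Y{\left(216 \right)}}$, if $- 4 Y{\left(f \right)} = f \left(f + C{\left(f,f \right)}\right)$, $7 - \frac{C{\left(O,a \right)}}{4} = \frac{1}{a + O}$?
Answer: $- \frac{2}{26351} \approx -7.5898 \cdot 10^{-5}$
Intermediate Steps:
$C{\left(O,a \right)} = 28 - \frac{4}{O + a}$ ($C{\left(O,a \right)} = 28 - \frac{4}{a + O} = 28 - \frac{4}{O + a}$)
$Y{\left(f \right)} = - \frac{f \left(f + \frac{2 \left(-1 + 14 f\right)}{f}\right)}{4}$ ($Y{\left(f \right)} = - \frac{f \left(f + \frac{4 \left(-1 + 7 f + 7 f\right)}{f + f}\right)}{4} = - \frac{f \left(f + \frac{4 \left(-1 + 14 f\right)}{2 f}\right)}{4} = - \frac{f \left(f + 4 \frac{1}{2 f} \left(-1 + 14 f\right)\right)}{4} = - \frac{f \left(f + \frac{2 \left(-1 + 14 f\right)}{f}\right)}{4}$)
$\frac{1}{Y{\left(216 \right)}} = \frac{1}{\frac{1}{2} - 1512 - \frac{216^{2}}{4}} = \frac{1}{\frac{1}{2} - 1512 - 11664} = \frac{1}{- \frac{26351}{2}} = - \frac{2}{26351}$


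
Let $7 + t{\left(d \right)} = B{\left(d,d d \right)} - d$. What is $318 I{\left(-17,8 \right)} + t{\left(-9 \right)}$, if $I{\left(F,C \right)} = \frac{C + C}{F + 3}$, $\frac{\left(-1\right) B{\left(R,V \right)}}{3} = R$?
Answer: $- \frac{2341}{7} \approx -334.43$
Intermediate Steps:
$B{\left(R,V \right)} = - 3 R$
$I{\left(F,C \right)} = \frac{2 C}{3 + F}$
$t{\left(d \right)} = -7 - 4 d$
$318 I{\left(-17,8 \right)} + t{\left(-9 \right)} = 318 \cdot 2 \cdot 8 \frac{1}{3 - 17} - -29 = 318 \cdot 2 \cdot 8 \frac{1}{-14} + \left(-7 + 36\right) = 318 \cdot 2 \cdot 8 \left(- \frac{1}{14}\right) + 29 = 318 \left(- \frac{8}{7}\right) + 29 = - \frac{2544}{7} + 29 = - \frac{2341}{7}$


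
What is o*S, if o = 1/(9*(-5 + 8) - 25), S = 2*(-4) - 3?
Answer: -11/2 ≈ -5.5000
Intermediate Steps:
S = -11 (S = -8 - 3 = -11)
o = ½ (o = 1/(9*3 - 25) = 1/(27 - 25) = 1/2 = ½ ≈ 0.50000)
o*S = (½)*(-11) = -11/2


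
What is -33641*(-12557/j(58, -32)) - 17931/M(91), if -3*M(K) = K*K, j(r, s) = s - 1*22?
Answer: -3498140231575/447174 ≈ -7.8228e+6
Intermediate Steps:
j(r, s) = -22 + s (j(r, s) = s - 22 = -22 + s)
M(K) = -K²/3 (M(K) = -K*K/3 = -K²/3)
-33641*(-12557/j(58, -32)) - 17931/M(91) = -33641*(-12557/(-22 - 32)) - 17931/((-⅓*91²)) = -33641/((-54*(-1/12557))) - 17931/((-⅓*8281)) = -33641/54/12557 - 17931/(-8281/3) = -33641*12557/54 - 17931*(-3/8281) = -422430037/54 + 53793/8281 = -3498140231575/447174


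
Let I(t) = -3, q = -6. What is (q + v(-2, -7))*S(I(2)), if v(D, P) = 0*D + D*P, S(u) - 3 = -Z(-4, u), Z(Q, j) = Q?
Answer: 56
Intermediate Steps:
S(u) = 7 (S(u) = 3 - 1*(-4) = 3 + 4 = 7)
v(D, P) = D*P (v(D, P) = 0 + D*P = D*P)
(q + v(-2, -7))*S(I(2)) = (-6 - 2*(-7))*7 = (-6 + 14)*7 = 8*7 = 56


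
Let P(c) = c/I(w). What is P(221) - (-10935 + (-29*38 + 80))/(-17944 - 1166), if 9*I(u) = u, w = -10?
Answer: -1906468/9555 ≈ -199.53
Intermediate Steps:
I(u) = u/9
P(c) = -9*c/10 (P(c) = c/(((⅑)*(-10))) = c/(-10/9) = c*(-9/10) = -9*c/10)
P(221) - (-10935 + (-29*38 + 80))/(-17944 - 1166) = -9/10*221 - (-10935 + (-29*38 + 80))/(-17944 - 1166) = -1989/10 - (-10935 + (-1102 + 80))/(-19110) = -1989/10 - (-10935 - 1022)*(-1)/19110 = -1989/10 - (-11957)*(-1)/19110 = -1989/10 - 1*11957/19110 = -1989/10 - 11957/19110 = -1906468/9555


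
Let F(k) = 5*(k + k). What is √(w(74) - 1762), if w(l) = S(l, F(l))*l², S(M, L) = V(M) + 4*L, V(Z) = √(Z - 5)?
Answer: √(16207198 + 5476*√69) ≈ 4031.5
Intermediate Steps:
V(Z) = √(-5 + Z)
F(k) = 10*k (F(k) = 5*(2*k) = 10*k)
S(M, L) = √(-5 + M) + 4*L
w(l) = l²*(√(-5 + l) + 40*l) (w(l) = (√(-5 + l) + 4*(10*l))*l² = (√(-5 + l) + 40*l)*l² = l²*(√(-5 + l) + 40*l))
√(w(74) - 1762) = √(74²*(√(-5 + 74) + 40*74) - 1762) = √(5476*(√69 + 2960) - 1762) = √(5476*(2960 + √69) - 1762) = √((16208960 + 5476*√69) - 1762) = √(16207198 + 5476*√69)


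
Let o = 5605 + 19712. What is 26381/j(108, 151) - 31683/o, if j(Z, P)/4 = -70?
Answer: -225586339/2362920 ≈ -95.469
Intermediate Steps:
j(Z, P) = -280 (j(Z, P) = 4*(-70) = -280)
o = 25317
26381/j(108, 151) - 31683/o = 26381/(-280) - 31683/25317 = 26381*(-1/280) - 31683*1/25317 = -26381/280 - 10561/8439 = -225586339/2362920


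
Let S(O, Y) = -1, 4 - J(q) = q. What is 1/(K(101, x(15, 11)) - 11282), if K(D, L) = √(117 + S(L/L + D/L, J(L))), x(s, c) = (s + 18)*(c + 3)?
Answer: -5641/63641704 - √29/63641704 ≈ -8.8722e-5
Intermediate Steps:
J(q) = 4 - q
x(s, c) = (3 + c)*(18 + s) (x(s, c) = (18 + s)*(3 + c) = (3 + c)*(18 + s))
K(D, L) = 2*√29 (K(D, L) = √(117 - 1) = √116 = 2*√29)
1/(K(101, x(15, 11)) - 11282) = 1/(2*√29 - 11282) = 1/(-11282 + 2*√29)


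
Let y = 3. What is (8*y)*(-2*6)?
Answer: -288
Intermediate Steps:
(8*y)*(-2*6) = (8*3)*(-2*6) = 24*(-12) = -288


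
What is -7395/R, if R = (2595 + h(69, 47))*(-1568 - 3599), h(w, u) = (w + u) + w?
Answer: 1479/2872852 ≈ 0.00051482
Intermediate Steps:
h(w, u) = u + 2*w (h(w, u) = (u + w) + w = u + 2*w)
R = -14364260 (R = (2595 + (47 + 2*69))*(-1568 - 3599) = (2595 + (47 + 138))*(-5167) = (2595 + 185)*(-5167) = 2780*(-5167) = -14364260)
-7395/R = -7395/(-14364260) = -7395*(-1/14364260) = 1479/2872852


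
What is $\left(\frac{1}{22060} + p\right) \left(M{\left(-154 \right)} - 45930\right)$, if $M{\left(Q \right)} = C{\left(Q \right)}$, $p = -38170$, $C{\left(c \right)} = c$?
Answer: $\frac{9701029922679}{5515} \approx 1.759 \cdot 10^{9}$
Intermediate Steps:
$M{\left(Q \right)} = Q$
$\left(\frac{1}{22060} + p\right) \left(M{\left(-154 \right)} - 45930\right) = \left(\frac{1}{22060} - 38170\right) \left(-154 - 45930\right) = \left(\frac{1}{22060} - 38170\right) \left(-46084\right) = \left(- \frac{842030199}{22060}\right) \left(-46084\right) = \frac{9701029922679}{5515}$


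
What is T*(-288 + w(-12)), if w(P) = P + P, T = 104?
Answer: -32448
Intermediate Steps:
w(P) = 2*P
T*(-288 + w(-12)) = 104*(-288 + 2*(-12)) = 104*(-288 - 24) = 104*(-312) = -32448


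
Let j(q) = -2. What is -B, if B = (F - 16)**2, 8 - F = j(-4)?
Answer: -36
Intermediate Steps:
F = 10 (F = 8 - 1*(-2) = 8 + 2 = 10)
B = 36 (B = (10 - 16)**2 = (-6)**2 = 36)
-B = -1*36 = -36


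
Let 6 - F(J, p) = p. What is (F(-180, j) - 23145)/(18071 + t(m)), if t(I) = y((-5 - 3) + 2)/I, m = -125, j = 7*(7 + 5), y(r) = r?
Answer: -2902875/2258881 ≈ -1.2851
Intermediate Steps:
j = 84 (j = 7*12 = 84)
F(J, p) = 6 - p
t(I) = -6/I (t(I) = ((-5 - 3) + 2)/I = (-8 + 2)/I = -6/I)
(F(-180, j) - 23145)/(18071 + t(m)) = ((6 - 1*84) - 23145)/(18071 - 6/(-125)) = ((6 - 84) - 23145)/(18071 - 6*(-1/125)) = (-78 - 23145)/(18071 + 6/125) = -23223/2258881/125 = -23223*125/2258881 = -2902875/2258881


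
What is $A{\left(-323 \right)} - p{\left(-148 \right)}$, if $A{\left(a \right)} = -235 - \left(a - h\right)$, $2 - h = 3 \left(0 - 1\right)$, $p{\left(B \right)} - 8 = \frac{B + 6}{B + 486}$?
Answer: $\frac{14436}{169} \approx 85.42$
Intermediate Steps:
$p{\left(B \right)} = 8 + \frac{6 + B}{486 + B}$ ($p{\left(B \right)} = 8 + \frac{B + 6}{B + 486} = 8 + \frac{6 + B}{486 + B}$)
$h = 5$ ($h = 2 - 3 \left(0 - 1\right) = 2 - 3 \left(-1\right) = 2 - -3 = 2 + 3 = 5$)
$A{\left(a \right)} = -230 - a$ ($A{\left(a \right)} = -235 - \left(a - 5\right) = -235 - \left(-5 + a\right) = -230 - a$)
$A{\left(-323 \right)} - p{\left(-148 \right)} = \left(-230 - -323\right) - \frac{3 \left(1298 + 3 \left(-148\right)\right)}{486 - 148} = \left(-230 + 323\right) - \frac{3 \left(1298 - 444\right)}{338} = 93 - 3 \cdot \frac{1}{338} \cdot 854 = 93 - \frac{1281}{169} = \frac{14436}{169}$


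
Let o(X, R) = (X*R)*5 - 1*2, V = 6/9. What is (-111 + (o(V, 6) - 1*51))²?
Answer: 20736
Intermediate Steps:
V = ⅔ (V = 6*(⅑) = ⅔ ≈ 0.66667)
o(X, R) = -2 + 5*R*X (o(X, R) = (R*X)*5 - 2 = 5*R*X - 2 = -2 + 5*R*X)
(-111 + (o(V, 6) - 1*51))² = (-111 + ((-2 + 5*6*(⅔)) - 1*51))² = (-111 + ((-2 + 20) - 51))² = (-111 + (18 - 51))² = (-111 - 33)² = (-144)² = 20736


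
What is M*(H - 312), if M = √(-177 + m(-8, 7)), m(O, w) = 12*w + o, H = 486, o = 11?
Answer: 174*I*√82 ≈ 1575.6*I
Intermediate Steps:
m(O, w) = 11 + 12*w (m(O, w) = 12*w + 11 = 11 + 12*w)
M = I*√82 (M = √(-177 + (11 + 12*7)) = √(-177 + (11 + 84)) = √(-177 + 95) = √(-82) = I*√82 ≈ 9.0554*I)
M*(H - 312) = (I*√82)*(486 - 312) = (I*√82)*174 = 174*I*√82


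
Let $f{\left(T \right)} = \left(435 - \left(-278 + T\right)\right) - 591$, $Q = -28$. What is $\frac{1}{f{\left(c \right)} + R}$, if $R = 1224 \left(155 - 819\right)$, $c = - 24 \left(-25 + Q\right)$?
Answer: $- \frac{1}{813886} \approx -1.2287 \cdot 10^{-6}$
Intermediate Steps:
$c = 1272$ ($c = - 24 \left(-25 - 28\right) = \left(-24\right) \left(-53\right) = 1272$)
$R = -812736$ ($R = 1224 \left(-664\right) = -812736$)
$f{\left(T \right)} = 122 - T$ ($f{\left(T \right)} = \left(713 - T\right) - 591 = 122 - T$)
$\frac{1}{f{\left(c \right)} + R} = \frac{1}{\left(122 - 1272\right) - 812736} = \frac{1}{-1150 - 812736} = \frac{1}{-813886} = - \frac{1}{813886}$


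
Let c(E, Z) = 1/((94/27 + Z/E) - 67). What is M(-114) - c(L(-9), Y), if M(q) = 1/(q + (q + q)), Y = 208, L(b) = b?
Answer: 6895/799938 ≈ 0.0086194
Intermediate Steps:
M(q) = 1/(3*q) (M(q) = 1/(q + 2*q) = 1/(3*q))
c(E, Z) = 1/(-1715/27 + Z/E) (c(E, Z) = 1/((94*(1/27) + Z/E) - 67) = 1/((94/27 + Z/E) - 67) = 1/(-1715/27 + Z/E))
M(-114) - c(L(-9), Y) = (1/3)/(-114) - (-27)*(-9)/(-27*208 + 1715*(-9)) = (1/3)*(-1/114) - (-27)*(-9)/(-5616 - 15435) = -1/342 - (-27)*(-9)/(-21051) = -1/342 - (-27)*(-9)*(-1)/21051 = -1/342 - 1*(-27/2339) = -1/342 + 27/2339 = 6895/799938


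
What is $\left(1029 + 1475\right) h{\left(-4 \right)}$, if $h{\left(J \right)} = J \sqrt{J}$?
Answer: $- 20032 i \approx - 20032.0 i$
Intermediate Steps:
$h{\left(J \right)} = J^{\frac{3}{2}}$
$\left(1029 + 1475\right) h{\left(-4 \right)} = \left(1029 + 1475\right) \left(-4\right)^{\frac{3}{2}} = 2504 \left(- 8 i\right) = - 20032 i$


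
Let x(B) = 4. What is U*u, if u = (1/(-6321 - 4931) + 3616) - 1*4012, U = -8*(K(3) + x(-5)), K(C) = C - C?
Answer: 35646344/2813 ≈ 12672.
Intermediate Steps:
K(C) = 0
U = -32 (U = -8*(0 + 4) = -8*4 = -32)
u = -4455793/11252 (u = (1/(-11252) + 3616) - 4012 = (-1/11252 + 3616) - 4012 = 40687231/11252 - 4012 = -4455793/11252 ≈ -396.00)
U*u = -32*(-4455793/11252) = 35646344/2813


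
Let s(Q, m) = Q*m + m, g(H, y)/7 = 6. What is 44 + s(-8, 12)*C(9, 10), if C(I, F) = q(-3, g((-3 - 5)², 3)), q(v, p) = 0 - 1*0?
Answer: 44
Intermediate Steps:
g(H, y) = 42 (g(H, y) = 7*6 = 42)
s(Q, m) = m + Q*m
q(v, p) = 0 (q(v, p) = 0 + 0 = 0)
C(I, F) = 0
44 + s(-8, 12)*C(9, 10) = 44 + (12*(1 - 8))*0 = 44 + (12*(-7))*0 = 44 - 84*0 = 44 + 0 = 44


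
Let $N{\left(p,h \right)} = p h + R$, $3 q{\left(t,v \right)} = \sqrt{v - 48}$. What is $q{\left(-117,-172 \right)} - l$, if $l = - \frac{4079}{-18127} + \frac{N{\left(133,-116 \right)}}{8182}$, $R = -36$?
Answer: $\frac{123470775}{74157557} + \frac{2 i \sqrt{55}}{3} \approx 1.665 + 4.9441 i$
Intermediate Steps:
$q{\left(t,v \right)} = \frac{\sqrt{-48 + v}}{3}$ ($q{\left(t,v \right)} = \frac{\sqrt{v - 48}}{3} = \frac{\sqrt{-48 + v}}{3}$)
$N{\left(p,h \right)} = -36 + h p$ ($N{\left(p,h \right)} = p h - 36 = h p - 36 = -36 + h p$)
$l = - \frac{123470775}{74157557}$ ($l = - \frac{4079}{-18127} + \frac{-36 - 15428}{8182} = \left(-4079\right) \left(- \frac{1}{18127}\right) + \left(-36 - 15428\right) \frac{1}{8182} = \frac{4079}{18127} - \frac{7732}{4091} = - \frac{123470775}{74157557} \approx -1.665$)
$q{\left(-117,-172 \right)} - l = \frac{\sqrt{-48 - 172}}{3} - - \frac{123470775}{74157557} = \frac{\sqrt{-220}}{3} + \frac{123470775}{74157557} = \frac{2 i \sqrt{55}}{3} + \frac{123470775}{74157557} = \frac{123470775}{74157557} + \frac{2 i \sqrt{55}}{3}$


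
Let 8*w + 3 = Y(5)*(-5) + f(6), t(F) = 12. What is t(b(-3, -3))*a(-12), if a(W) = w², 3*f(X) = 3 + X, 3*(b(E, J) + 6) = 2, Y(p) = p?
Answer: 1875/16 ≈ 117.19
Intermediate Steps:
b(E, J) = -16/3 (b(E, J) = -6 + (⅓)*2 = -6 + ⅔ = -16/3)
f(X) = 1 + X/3 (f(X) = (3 + X)/3 = 1 + X/3)
w = -25/8 (w = -3/8 + (5*(-5) + (1 + (⅓)*6))/8 = -3/8 + (-25 + (1 + 2))/8 = -3/8 + (-25 + 3)/8 = -3/8 + (⅛)*(-22) = -3/8 - 11/4 = -25/8 ≈ -3.1250)
a(W) = 625/64 (a(W) = (-25/8)² = 625/64)
t(b(-3, -3))*a(-12) = 12*(625/64) = 1875/16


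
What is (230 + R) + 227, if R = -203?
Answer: 254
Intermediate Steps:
(230 + R) + 227 = (230 - 203) + 227 = 27 + 227 = 254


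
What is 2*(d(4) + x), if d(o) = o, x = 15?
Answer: 38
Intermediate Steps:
2*(d(4) + x) = 2*(4 + 15) = 2*19 = 38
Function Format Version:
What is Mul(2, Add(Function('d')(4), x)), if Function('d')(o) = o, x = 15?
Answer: 38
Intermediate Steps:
Mul(2, Add(Function('d')(4), x)) = Mul(2, Add(4, 15)) = Mul(2, 19) = 38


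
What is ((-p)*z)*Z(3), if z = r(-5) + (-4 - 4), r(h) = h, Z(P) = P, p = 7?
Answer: 273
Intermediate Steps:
z = -13 (z = -5 + (-4 - 4) = -5 - 8 = -13)
((-p)*z)*Z(3) = (-1*7*(-13))*3 = -7*(-13)*3 = 91*3 = 273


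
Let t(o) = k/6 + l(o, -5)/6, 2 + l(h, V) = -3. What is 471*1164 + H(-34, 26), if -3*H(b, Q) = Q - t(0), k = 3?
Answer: 4934117/9 ≈ 5.4824e+5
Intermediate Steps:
l(h, V) = -5 (l(h, V) = -2 - 3 = -5)
t(o) = -⅓ (t(o) = 3/6 - 5/6 = 3*(⅙) - 5*⅙ = ½ - ⅚ = -⅓)
H(b, Q) = -⅑ - Q/3 (H(b, Q) = -(Q - 1*(-⅓))/3 = -(Q + ⅓)/3 = -(⅓ + Q)/3 = -⅑ - Q/3)
471*1164 + H(-34, 26) = 471*1164 + (-⅑ - ⅓*26) = 548244 + (-⅑ - 26/3) = 548244 - 79/9 = 4934117/9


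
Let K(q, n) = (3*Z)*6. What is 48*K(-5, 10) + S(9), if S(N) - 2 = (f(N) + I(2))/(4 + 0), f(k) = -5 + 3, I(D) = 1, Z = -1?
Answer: -3449/4 ≈ -862.25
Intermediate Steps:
f(k) = -2
K(q, n) = -18 (K(q, n) = (3*(-1))*6 = -3*6 = -18)
S(N) = 7/4 (S(N) = 2 + (-2 + 1)/(4 + 0) = 2 - 1/4 = 2 - 1*¼ = 2 - ¼ = 7/4)
48*K(-5, 10) + S(9) = 48*(-18) + 7/4 = -864 + 7/4 = -3449/4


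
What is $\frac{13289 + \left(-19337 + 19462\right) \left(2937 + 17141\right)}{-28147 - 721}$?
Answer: $- \frac{2523039}{28868} \approx -87.399$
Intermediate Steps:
$\frac{13289 + \left(-19337 + 19462\right) \left(2937 + 17141\right)}{-28147 - 721} = \frac{13289 + 125 \cdot 20078}{-28868} = \left(13289 + 2509750\right) \left(- \frac{1}{28868}\right) = 2523039 \left(- \frac{1}{28868}\right) = - \frac{2523039}{28868}$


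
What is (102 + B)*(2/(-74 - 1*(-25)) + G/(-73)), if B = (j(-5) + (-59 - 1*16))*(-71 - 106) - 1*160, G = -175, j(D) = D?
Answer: 118865758/3577 ≈ 33231.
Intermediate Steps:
B = 14000 (B = (-5 + (-59 - 1*16))*(-71 - 106) - 1*160 = (-5 + (-59 - 16))*(-177) - 160 = (-5 - 75)*(-177) - 160 = -80*(-177) - 160 = 14160 - 160 = 14000)
(102 + B)*(2/(-74 - 1*(-25)) + G/(-73)) = (102 + 14000)*(2/(-74 - 1*(-25)) - 175/(-73)) = 14102*(2/(-74 + 25) - 175*(-1/73)) = 14102*(2/(-49) + 175/73) = 14102*(2*(-1/49) + 175/73) = 14102*(-2/49 + 175/73) = 14102*(8429/3577) = 118865758/3577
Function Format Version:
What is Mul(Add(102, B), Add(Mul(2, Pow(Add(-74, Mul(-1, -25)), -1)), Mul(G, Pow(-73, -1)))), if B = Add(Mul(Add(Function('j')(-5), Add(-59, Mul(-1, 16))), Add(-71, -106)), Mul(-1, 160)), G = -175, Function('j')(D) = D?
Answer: Rational(118865758, 3577) ≈ 33231.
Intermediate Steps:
B = 14000 (B = Add(Mul(Add(-5, Add(-59, Mul(-1, 16))), Add(-71, -106)), Mul(-1, 160)) = Add(Mul(Add(-5, Add(-59, -16)), -177), -160) = Add(Mul(Add(-5, -75), -177), -160) = Add(Mul(-80, -177), -160) = Add(14160, -160) = 14000)
Mul(Add(102, B), Add(Mul(2, Pow(Add(-74, Mul(-1, -25)), -1)), Mul(G, Pow(-73, -1)))) = Mul(Add(102, 14000), Add(Mul(2, Pow(Add(-74, Mul(-1, -25)), -1)), Mul(-175, Pow(-73, -1)))) = Mul(14102, Add(Mul(2, Pow(Add(-74, 25), -1)), Mul(-175, Rational(-1, 73)))) = Mul(14102, Add(Mul(2, Pow(-49, -1)), Rational(175, 73))) = Mul(14102, Add(Mul(2, Rational(-1, 49)), Rational(175, 73))) = Mul(14102, Add(Rational(-2, 49), Rational(175, 73))) = Mul(14102, Rational(8429, 3577)) = Rational(118865758, 3577)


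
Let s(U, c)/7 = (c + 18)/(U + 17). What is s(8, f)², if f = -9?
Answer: 3969/625 ≈ 6.3504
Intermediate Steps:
s(U, c) = 7*(18 + c)/(17 + U) (s(U, c) = 7*((c + 18)/(U + 17)) = 7*((18 + c)/(17 + U)) = 7*(18 + c)/(17 + U))
s(8, f)² = (7*(18 - 9)/(17 + 8))² = (7*9/25)² = (7*(1/25)*9)² = (63/25)² = 3969/625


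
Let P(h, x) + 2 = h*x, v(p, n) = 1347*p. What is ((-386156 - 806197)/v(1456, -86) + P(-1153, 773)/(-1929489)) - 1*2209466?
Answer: -2787002604526084171/1261391856816 ≈ -2.2095e+6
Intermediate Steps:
P(h, x) = -2 + h*x
((-386156 - 806197)/v(1456, -86) + P(-1153, 773)/(-1929489)) - 1*2209466 = ((-386156 - 806197)/((1347*1456)) + (-2 - 1153*773)/(-1929489)) - 1*2209466 = (-1192353/1961232 + (-2 - 891269)*(-1/1929489)) - 2209466 = (-1192353*1/1961232 - 891271*(-1/1929489)) - 2209466 = (-397451/653744 + 891271/1929489) - 2209466 = -184214263915/1261391856816 - 2209466 = -2787002604526084171/1261391856816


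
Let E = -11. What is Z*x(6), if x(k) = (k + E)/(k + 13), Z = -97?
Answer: 485/19 ≈ 25.526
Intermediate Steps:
x(k) = (-11 + k)/(13 + k) (x(k) = (k - 11)/(k + 13) = (-11 + k)/(13 + k))
Z*x(6) = -97*(-11 + 6)/(13 + 6) = -97*(-5)/19 = -97*(-5/19) = 485/19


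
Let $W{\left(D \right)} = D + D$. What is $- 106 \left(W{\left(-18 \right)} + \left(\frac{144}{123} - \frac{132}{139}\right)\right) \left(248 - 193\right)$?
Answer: $\frac{1188760320}{5699} \approx 2.0859 \cdot 10^{5}$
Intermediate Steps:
$W{\left(D \right)} = 2 D$
$- 106 \left(W{\left(-18 \right)} + \left(\frac{144}{123} - \frac{132}{139}\right)\right) \left(248 - 193\right) = - 106 \left(2 \left(-18\right) + \left(\frac{144}{123} - \frac{132}{139}\right)\right) \left(248 - 193\right) = - 106 \left(-36 + \left(144 \cdot \frac{1}{123} - \frac{132}{139}\right)\right) 55 = - 106 \left(-36 + \left(\frac{48}{41} - \frac{132}{139}\right)\right) 55 = - 106 \left(-36 + \frac{1260}{5699}\right) 55 = - 106 \left(\left(- \frac{203904}{5699}\right) 55\right) = \left(-106\right) \left(- \frac{11214720}{5699}\right) = \frac{1188760320}{5699}$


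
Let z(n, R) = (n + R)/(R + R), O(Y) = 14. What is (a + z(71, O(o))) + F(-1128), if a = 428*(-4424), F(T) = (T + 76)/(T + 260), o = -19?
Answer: -1643530009/868 ≈ -1.8935e+6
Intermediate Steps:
z(n, R) = (R + n)/(2*R) (z(n, R) = (R + n)/((2*R)) = (R + n)*(1/(2*R)) = (R + n)/(2*R))
F(T) = (76 + T)/(260 + T)
a = -1893472
(a + z(71, O(o))) + F(-1128) = (-1893472 + (1/2)*(14 + 71)/14) + (76 - 1128)/(260 - 1128) = (-1893472 + (1/2)*(1/14)*85) - 1052/(-868) = (-1893472 + 85/28) - 1/868*(-1052) = -53017131/28 + 263/217 = -1643530009/868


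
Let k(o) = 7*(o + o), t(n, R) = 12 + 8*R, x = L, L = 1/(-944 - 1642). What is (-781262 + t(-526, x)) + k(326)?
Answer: -1004255002/1293 ≈ -7.7669e+5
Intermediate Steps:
L = -1/2586 (L = 1/(-2586) = -1/2586 ≈ -0.00038670)
x = -1/2586 ≈ -0.00038670
k(o) = 14*o (k(o) = 7*(2*o) = 14*o)
(-781262 + t(-526, x)) + k(326) = (-781262 + (12 + 8*(-1/2586))) + 14*326 = (-781262 + (12 - 4/1293)) + 4564 = (-781262 + 15512/1293) + 4564 = -1010156254/1293 + 4564 = -1004255002/1293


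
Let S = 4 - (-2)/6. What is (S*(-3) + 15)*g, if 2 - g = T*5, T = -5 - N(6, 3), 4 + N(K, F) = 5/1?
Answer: 64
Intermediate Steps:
N(K, F) = 1 (N(K, F) = -4 + 5/1 = -4 + 5*1 = -4 + 5 = 1)
S = 13/3 (S = 4 - (-2)/6 = 4 - 1*(-⅓) = 4 + ⅓ = 13/3 ≈ 4.3333)
T = -6 (T = -5 - 1*1 = -5 - 1 = -6)
g = 32 (g = 2 - (-6)*5 = 2 - 1*(-30) = 2 + 30 = 32)
(S*(-3) + 15)*g = ((13/3)*(-3) + 15)*32 = (-13 + 15)*32 = 2*32 = 64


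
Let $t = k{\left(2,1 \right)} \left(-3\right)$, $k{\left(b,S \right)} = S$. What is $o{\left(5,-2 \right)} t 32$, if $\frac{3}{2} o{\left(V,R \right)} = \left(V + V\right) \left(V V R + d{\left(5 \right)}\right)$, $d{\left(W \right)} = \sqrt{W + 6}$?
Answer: $32000 - 640 \sqrt{11} \approx 29877.0$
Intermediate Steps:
$d{\left(W \right)} = \sqrt{6 + W}$
$t = -3$ ($t = 1 \left(-3\right) = -3$)
$o{\left(V,R \right)} = \frac{4 V \left(\sqrt{11} + R V^{2}\right)}{3}$ ($o{\left(V,R \right)} = \frac{2 \left(V + V\right) \left(V V R + \sqrt{6 + 5}\right)}{3} = \frac{2 \cdot 2 V \left(V^{2} R + \sqrt{11}\right)}{3} = \frac{2 \cdot 2 V \left(R V^{2} + \sqrt{11}\right)}{3} = \frac{2 \cdot 2 V \left(\sqrt{11} + R V^{2}\right)}{3} = \frac{4 V \left(\sqrt{11} + R V^{2}\right)}{3}$)
$o{\left(5,-2 \right)} t 32 = \frac{4}{3} \cdot 5 \left(\sqrt{11} - 2 \cdot 5^{2}\right) \left(-3\right) 32 = \frac{4}{3} \cdot 5 \left(\sqrt{11} - 50\right) \left(-3\right) 32 = \frac{4}{3} \cdot 5 \left(-50 + \sqrt{11}\right) \left(-3\right) 32 = \left(- \frac{1000}{3} + \frac{20 \sqrt{11}}{3}\right) \left(-3\right) 32 = \left(1000 - 20 \sqrt{11}\right) 32 = 32000 - 640 \sqrt{11}$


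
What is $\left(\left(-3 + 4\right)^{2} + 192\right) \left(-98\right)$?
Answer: $-18914$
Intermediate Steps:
$\left(\left(-3 + 4\right)^{2} + 192\right) \left(-98\right) = \left(1^{2} + 192\right) \left(-98\right) = \left(1 + 192\right) \left(-98\right) = 193 \left(-98\right) = -18914$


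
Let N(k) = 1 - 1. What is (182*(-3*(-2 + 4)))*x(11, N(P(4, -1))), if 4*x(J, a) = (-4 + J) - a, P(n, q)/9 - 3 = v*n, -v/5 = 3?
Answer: -1911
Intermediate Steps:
v = -15 (v = -5*3 = -15)
P(n, q) = 27 - 135*n (P(n, q) = 27 + 9*(-15*n) = 27 - 135*n)
N(k) = 0
x(J, a) = -1 - a/4 + J/4 (x(J, a) = ((-4 + J) - a)/4 = (-4 + J - a)/4 = -1 - a/4 + J/4)
(182*(-3*(-2 + 4)))*x(11, N(P(4, -1))) = (182*(-3*(-2 + 4)))*(-1 - ¼*0 + (¼)*11) = (182*(-3*2))*(-1 + 0 + 11/4) = (182*(-6))*(7/4) = -1092*7/4 = -1911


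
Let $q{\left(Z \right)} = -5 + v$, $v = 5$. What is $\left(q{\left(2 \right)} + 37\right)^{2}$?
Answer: $1369$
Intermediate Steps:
$q{\left(Z \right)} = 0$ ($q{\left(Z \right)} = -5 + 5 = 0$)
$\left(q{\left(2 \right)} + 37\right)^{2} = \left(0 + 37\right)^{2} = 37^{2} = 1369$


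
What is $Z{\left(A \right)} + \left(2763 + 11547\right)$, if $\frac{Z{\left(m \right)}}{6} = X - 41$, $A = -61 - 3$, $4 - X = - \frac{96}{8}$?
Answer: $14160$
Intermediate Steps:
$X = 16$ ($X = 4 - - \frac{96}{8} = 4 - \left(-96\right) \frac{1}{8} = 4 - -12 = 4 + 12 = 16$)
$A = -64$ ($A = -61 - 3 = -64$)
$Z{\left(m \right)} = -150$ ($Z{\left(m \right)} = 6 \left(16 - 41\right) = 6 \left(-25\right) = -150$)
$Z{\left(A \right)} + \left(2763 + 11547\right) = -150 + \left(2763 + 11547\right) = -150 + 14310 = 14160$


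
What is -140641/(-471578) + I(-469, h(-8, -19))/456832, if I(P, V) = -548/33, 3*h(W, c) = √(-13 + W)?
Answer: 264996097819/888656673696 ≈ 0.29820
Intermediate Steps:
h(W, c) = √(-13 + W)/3
I(P, V) = -548/33 (I(P, V) = -548*1/33 = -548/33)
-140641/(-471578) + I(-469, h(-8, -19))/456832 = -140641/(-471578) - 548/33/456832 = -140641*(-1/471578) - 548/33*1/456832 = 140641/471578 - 137/3768864 = 264996097819/888656673696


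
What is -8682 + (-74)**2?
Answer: -3206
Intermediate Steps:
-8682 + (-74)**2 = -8682 + 5476 = -3206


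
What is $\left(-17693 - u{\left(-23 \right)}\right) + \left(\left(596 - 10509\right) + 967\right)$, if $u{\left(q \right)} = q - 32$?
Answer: $-26584$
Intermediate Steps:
$u{\left(q \right)} = -32 + q$ ($u{\left(q \right)} = q - 32 = -32 + q$)
$\left(-17693 - u{\left(-23 \right)}\right) + \left(\left(596 - 10509\right) + 967\right) = \left(-17693 - \left(-32 - 23\right)\right) + \left(\left(596 - 10509\right) + 967\right) = \left(-17693 - -55\right) + \left(-9913 + 967\right) = \left(-17693 + 55\right) - 8946 = -17638 - 8946 = -26584$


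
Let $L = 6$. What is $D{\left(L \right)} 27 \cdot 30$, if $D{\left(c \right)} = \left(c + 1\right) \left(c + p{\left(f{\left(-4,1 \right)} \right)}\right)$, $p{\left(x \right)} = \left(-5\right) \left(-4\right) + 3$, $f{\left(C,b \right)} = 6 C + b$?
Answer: $164430$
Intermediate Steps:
$f{\left(C,b \right)} = b + 6 C$
$p{\left(x \right)} = 23$ ($p{\left(x \right)} = 20 + 3 = 23$)
$D{\left(c \right)} = \left(1 + c\right) \left(23 + c\right)$ ($D{\left(c \right)} = \left(c + 1\right) \left(c + 23\right) = \left(1 + c\right) \left(23 + c\right)$)
$D{\left(L \right)} 27 \cdot 30 = \left(23 + 6^{2} + 24 \cdot 6\right) 27 \cdot 30 = \left(23 + 36 + 144\right) 27 \cdot 30 = 203 \cdot 27 \cdot 30 = 5481 \cdot 30 = 164430$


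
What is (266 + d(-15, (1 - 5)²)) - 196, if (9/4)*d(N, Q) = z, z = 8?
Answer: 662/9 ≈ 73.556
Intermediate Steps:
d(N, Q) = 32/9 (d(N, Q) = (4/9)*8 = 32/9)
(266 + d(-15, (1 - 5)²)) - 196 = (266 + 32/9) - 196 = 2426/9 - 196 = 662/9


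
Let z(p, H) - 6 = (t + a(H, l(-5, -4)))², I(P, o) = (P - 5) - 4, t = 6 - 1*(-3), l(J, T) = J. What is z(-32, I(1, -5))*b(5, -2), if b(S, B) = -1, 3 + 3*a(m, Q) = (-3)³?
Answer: -7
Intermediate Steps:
t = 9 (t = 6 + 3 = 9)
a(m, Q) = -10 (a(m, Q) = -1 + (⅓)*(-3)³ = -1 + (⅓)*(-27) = -1 - 9 = -10)
I(P, o) = -9 + P (I(P, o) = (-5 + P) - 4 = -9 + P)
z(p, H) = 7 (z(p, H) = 6 + (9 - 10)² = 6 + (-1)² = 6 + 1 = 7)
z(-32, I(1, -5))*b(5, -2) = 7*(-1) = -7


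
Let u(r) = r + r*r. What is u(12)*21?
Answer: 3276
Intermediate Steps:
u(r) = r + r**2
u(12)*21 = (12*(1 + 12))*21 = (12*13)*21 = 156*21 = 3276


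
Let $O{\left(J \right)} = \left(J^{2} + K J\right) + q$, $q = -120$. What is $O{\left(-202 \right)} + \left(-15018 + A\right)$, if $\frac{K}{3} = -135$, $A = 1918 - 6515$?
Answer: $102879$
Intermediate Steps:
$A = -4597$ ($A = 1918 - 6515 = -4597$)
$K = -405$ ($K = 3 \left(-135\right) = -405$)
$O{\left(J \right)} = -120 + J^{2} - 405 J$ ($O{\left(J \right)} = \left(J^{2} - 405 J\right) - 120 = -120 + J^{2} - 405 J$)
$O{\left(-202 \right)} + \left(-15018 + A\right) = \left(-120 + \left(-202\right)^{2} - -81810\right) - 19615 = \left(-120 + 40804 + 81810\right) - 19615 = 122494 - 19615 = 102879$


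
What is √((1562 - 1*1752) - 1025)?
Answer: 9*I*√15 ≈ 34.857*I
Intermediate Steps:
√((1562 - 1*1752) - 1025) = √((1562 - 1752) - 1025) = √(-190 - 1025) = √(-1215) = 9*I*√15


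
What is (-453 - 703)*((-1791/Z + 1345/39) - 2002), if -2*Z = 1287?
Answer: 974356564/429 ≈ 2.2712e+6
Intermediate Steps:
Z = -1287/2 (Z = -1/2*1287 = -1287/2 ≈ -643.50)
(-453 - 703)*((-1791/Z + 1345/39) - 2002) = (-453 - 703)*((-1791/(-1287/2) + 1345/39) - 2002) = -1156*((-1791*(-2/1287) + 1345*(1/39)) - 2002) = -1156*((398/143 + 1345/39) - 2002) = -1156*(15989/429 - 2002) = -1156*(-842869/429) = 974356564/429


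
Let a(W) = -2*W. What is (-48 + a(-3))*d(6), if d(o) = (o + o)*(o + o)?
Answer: -6048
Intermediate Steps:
d(o) = 4*o**2 (d(o) = (2*o)*(2*o) = 4*o**2)
(-48 + a(-3))*d(6) = (-48 - 2*(-3))*(4*6**2) = (-48 + 6)*(4*36) = -42*144 = -6048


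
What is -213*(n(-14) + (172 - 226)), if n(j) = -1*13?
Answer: 14271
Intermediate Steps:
n(j) = -13
-213*(n(-14) + (172 - 226)) = -213*(-13 + (172 - 226)) = -213*(-13 - 54) = -213*(-67) = 14271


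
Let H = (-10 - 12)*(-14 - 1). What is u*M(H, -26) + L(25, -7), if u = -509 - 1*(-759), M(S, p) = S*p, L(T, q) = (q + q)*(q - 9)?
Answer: -2144776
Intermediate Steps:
H = 330 (H = -22*(-15) = 330)
L(T, q) = 2*q*(-9 + q) (L(T, q) = (2*q)*(-9 + q) = 2*q*(-9 + q))
u = 250 (u = -509 + 759 = 250)
u*M(H, -26) + L(25, -7) = 250*(330*(-26)) + 2*(-7)*(-9 - 7) = 250*(-8580) + 2*(-7)*(-16) = -2145000 + 224 = -2144776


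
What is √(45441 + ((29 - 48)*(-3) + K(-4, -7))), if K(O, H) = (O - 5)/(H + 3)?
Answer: √182001/2 ≈ 213.31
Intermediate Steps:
K(O, H) = (-5 + O)/(3 + H)
√(45441 + ((29 - 48)*(-3) + K(-4, -7))) = √(45441 + ((29 - 48)*(-3) + (-5 - 4)/(3 - 7))) = √(45441 + (-19*(-3) - 9/(-4))) = √(45441 + (57 - ¼*(-9))) = √(45441 + (57 + 9/4)) = √(45441 + 237/4) = √(182001/4) = √182001/2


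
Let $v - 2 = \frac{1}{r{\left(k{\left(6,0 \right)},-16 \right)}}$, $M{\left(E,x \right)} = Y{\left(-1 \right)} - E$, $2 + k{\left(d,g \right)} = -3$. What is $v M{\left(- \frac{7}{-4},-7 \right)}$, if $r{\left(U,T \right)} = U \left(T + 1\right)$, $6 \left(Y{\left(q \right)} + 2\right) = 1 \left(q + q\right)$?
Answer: $- \frac{7399}{900} \approx -8.2211$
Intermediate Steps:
$k{\left(d,g \right)} = -5$ ($k{\left(d,g \right)} = -2 - 3 = -5$)
$Y{\left(q \right)} = -2 + \frac{q}{3}$ ($Y{\left(q \right)} = -2 + \frac{1 \left(q + q\right)}{6} = -2 + \frac{1 \cdot 2 q}{6} = -2 + \frac{2 q}{6} = -2 + \frac{q}{3}$)
$M{\left(E,x \right)} = - \frac{7}{3} - E$ ($M{\left(E,x \right)} = \left(-2 + \frac{1}{3} \left(-1\right)\right) - E = \left(-2 - \frac{1}{3}\right) - E = - \frac{7}{3} - E$)
$r{\left(U,T \right)} = U \left(1 + T\right)$
$v = \frac{151}{75}$ ($v = 2 + \frac{1}{\left(-5\right) \left(1 - 16\right)} = 2 + \frac{1}{\left(-5\right) \left(-15\right)} = 2 + \frac{1}{75} = \frac{151}{75} \approx 2.0133$)
$v M{\left(- \frac{7}{-4},-7 \right)} = \frac{151 \left(- \frac{7}{3} - - \frac{7}{-4}\right)}{75} = \frac{151 \left(- \frac{7}{3} - \left(-7\right) \left(- \frac{1}{4}\right)\right)}{75} = \frac{151 \left(- \frac{7}{3} - \frac{7}{4}\right)}{75} = \frac{151}{75} \left(- \frac{49}{12}\right) = - \frac{7399}{900}$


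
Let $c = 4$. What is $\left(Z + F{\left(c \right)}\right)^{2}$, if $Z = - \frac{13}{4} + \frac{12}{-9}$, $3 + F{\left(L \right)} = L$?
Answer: $\frac{1849}{144} \approx 12.84$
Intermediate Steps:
$F{\left(L \right)} = -3 + L$
$Z = - \frac{55}{12}$ ($Z = \left(-13\right) \frac{1}{4} + 12 \left(- \frac{1}{9}\right) = - \frac{13}{4} - \frac{4}{3} = - \frac{55}{12} \approx -4.5833$)
$\left(Z + F{\left(c \right)}\right)^{2} = \left(- \frac{55}{12} + \left(-3 + 4\right)\right)^{2} = \left(- \frac{55}{12} + 1\right)^{2} = \left(- \frac{43}{12}\right)^{2} = \frac{1849}{144}$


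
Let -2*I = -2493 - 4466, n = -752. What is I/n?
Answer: -6959/1504 ≈ -4.6270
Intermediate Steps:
I = 6959/2 (I = -(-2493 - 4466)/2 = -½*(-6959) = 6959/2 ≈ 3479.5)
I/n = (6959/2)/(-752) = (6959/2)*(-1/752) = -6959/1504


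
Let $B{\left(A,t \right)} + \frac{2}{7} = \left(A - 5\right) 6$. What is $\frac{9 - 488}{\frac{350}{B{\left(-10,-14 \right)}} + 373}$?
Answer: $- \frac{151364}{116643} \approx -1.2977$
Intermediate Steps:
$B{\left(A,t \right)} = - \frac{212}{7} + 6 A$ ($B{\left(A,t \right)} = - \frac{2}{7} + \left(A - 5\right) 6 = - \frac{2}{7} + \left(-5 + A\right) 6 = - \frac{2}{7} + \left(-30 + 6 A\right) = - \frac{212}{7} + 6 A$)
$\frac{9 - 488}{\frac{350}{B{\left(-10,-14 \right)}} + 373} = \frac{9 - 488}{\frac{350}{- \frac{212}{7} + 6 \left(-10\right)} + 373} = - \frac{479}{\frac{350}{- \frac{212}{7} - 60} + 373} = - \frac{479}{\frac{350}{- \frac{632}{7}} + 373} = - \frac{479}{350 \left(- \frac{7}{632}\right) + 373} = - \frac{479}{- \frac{1225}{316} + 373} = - \frac{479}{\frac{116643}{316}} = \left(-479\right) \frac{316}{116643} = - \frac{151364}{116643}$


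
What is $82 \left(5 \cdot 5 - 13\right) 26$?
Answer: $25584$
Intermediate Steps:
$82 \left(5 \cdot 5 - 13\right) 26 = 82 \left(25 - 13\right) 26 = 82 \cdot 12 \cdot 26 = 984 \cdot 26 = 25584$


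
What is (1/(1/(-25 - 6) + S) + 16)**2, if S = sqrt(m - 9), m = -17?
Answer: (-6396191*I - 14880*sqrt(26))/(-24985*I + 62*sqrt(26)) ≈ 255.92 - 6.275*I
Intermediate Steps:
S = I*sqrt(26) (S = sqrt(-17 - 9) = sqrt(-26) = I*sqrt(26) ≈ 5.099*I)
(1/(1/(-25 - 6) + S) + 16)**2 = (1/(1/(-25 - 6) + I*sqrt(26)) + 16)**2 = (1/(1/(-31) + I*sqrt(26)) + 16)**2 = (1/(-1/31 + I*sqrt(26)) + 16)**2 = (16 + 1/(-1/31 + I*sqrt(26)))**2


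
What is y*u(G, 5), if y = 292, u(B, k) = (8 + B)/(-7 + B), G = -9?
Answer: 73/4 ≈ 18.250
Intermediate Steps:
u(B, k) = (8 + B)/(-7 + B)
y*u(G, 5) = 292*((8 - 9)/(-7 - 9)) = 292*(-1/(-16)) = 292*(-1/16*(-1)) = 292*(1/16) = 73/4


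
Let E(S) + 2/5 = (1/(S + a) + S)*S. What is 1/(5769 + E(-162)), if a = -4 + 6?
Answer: 80/2561089 ≈ 3.1237e-5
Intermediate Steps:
a = 2
E(S) = -⅖ + S*(S + 1/(2 + S)) (E(S) = -⅖ + (1/(S + 2) + S)*S = -⅖ + (1/(2 + S) + S)*S = -⅖ + (S + 1/(2 + S))*S = -⅖ + S*(S + 1/(2 + S)))
1/(5769 + E(-162)) = 1/(5769 + (-4 + 3*(-162) + 5*(-162)³ + 10*(-162)²)/(5*(2 - 162))) = 1/(5769 + (⅕)*(-4 - 486 + 5*(-4251528) + 10*26244)/(-160)) = 1/(5769 + (⅕)*(-1/160)*(-4 - 486 - 21257640 + 262440)) = 1/(5769 + (⅕)*(-1/160)*(-20995690)) = 1/(5769 + 2099569/80) = 1/(2561089/80) = 80/2561089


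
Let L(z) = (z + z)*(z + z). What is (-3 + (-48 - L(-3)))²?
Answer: 7569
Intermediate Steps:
L(z) = 4*z² (L(z) = (2*z)*(2*z) = 4*z²)
(-3 + (-48 - L(-3)))² = (-3 + (-48 - 4*(-3)²))² = (-3 + (-48 - 4*9))² = (-3 + (-48 - 1*36))² = (-3 + (-48 - 36))² = (-3 - 84)² = (-87)² = 7569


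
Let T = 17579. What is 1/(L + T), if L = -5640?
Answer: 1/11939 ≈ 8.3759e-5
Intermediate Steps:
1/(L + T) = 1/(-5640 + 17579) = 1/11939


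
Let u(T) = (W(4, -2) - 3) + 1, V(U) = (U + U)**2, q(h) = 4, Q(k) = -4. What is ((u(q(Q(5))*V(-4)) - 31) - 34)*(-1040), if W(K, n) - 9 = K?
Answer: 56160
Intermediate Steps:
W(K, n) = 9 + K
V(U) = 4*U**2 (V(U) = (2*U)**2 = 4*U**2)
u(T) = 11 (u(T) = ((9 + 4) - 3) + 1 = (13 - 3) + 1 = 10 + 1 = 11)
((u(q(Q(5))*V(-4)) - 31) - 34)*(-1040) = ((11 - 31) - 34)*(-1040) = (-20 - 34)*(-1040) = -54*(-1040) = 56160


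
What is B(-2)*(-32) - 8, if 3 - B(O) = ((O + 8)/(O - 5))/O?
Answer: -632/7 ≈ -90.286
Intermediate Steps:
B(O) = 3 - (8 + O)/(O*(-5 + O)) (B(O) = 3 - (O + 8)/(O - 5)/O = 3 - (8 + O)/(-5 + O)/O = 3 - (8 + O)/(O*(-5 + O)))
B(-2)*(-32) - 8 = ((-8 - 16*(-2) + 3*(-2)²)/((-2)*(-5 - 2)))*(-32) - 8 = -½*(-8 + 32 + 3*4)/(-7)*(-32) - 8 = -½*(-⅐)*(-8 + 32 + 12)*(-32) - 8 = -½*(-⅐)*36*(-32) - 8 = (18/7)*(-32) - 8 = -576/7 - 8 = -632/7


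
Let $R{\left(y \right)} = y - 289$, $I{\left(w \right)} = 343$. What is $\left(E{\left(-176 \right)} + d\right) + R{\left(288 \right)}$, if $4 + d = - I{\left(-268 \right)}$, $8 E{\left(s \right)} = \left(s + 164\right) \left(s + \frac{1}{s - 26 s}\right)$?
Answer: $- \frac{739203}{8800} \approx -84.0$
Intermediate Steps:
$R{\left(y \right)} = -289 + y$ ($R{\left(y \right)} = y - 289 = -289 + y$)
$E{\left(s \right)} = \frac{\left(164 + s\right) \left(s - \frac{1}{25 s}\right)}{8}$ ($E{\left(s \right)} = \frac{\left(s + 164\right) \left(s + \frac{1}{s - 26 s}\right)}{8} = \frac{\left(164 + s\right) \left(s + \frac{1}{\left(-25\right) s}\right)}{8} = \frac{\left(164 + s\right) \left(s - \frac{1}{25 s}\right)}{8}$)
$d = -347$ ($d = -4 - 343 = -347$)
$\left(E{\left(-176 \right)} + d\right) + R{\left(288 \right)} = \left(\frac{-164 - 176 \left(-1 + 25 \left(-176\right)^{2} + 4100 \left(-176\right)\right)}{200 \left(-176\right)} - 347\right) + \left(-289 + 288\right) = \left(\frac{1}{200} \left(- \frac{1}{176}\right) \left(-164 - 176 \left(-1 + 25 \cdot 30976 - 721600\right)\right) - 347\right) - 1 = \left(\frac{1}{200} \left(- \frac{1}{176}\right) \left(-164 - 176 \left(-1 + 774400 - 721600\right)\right) - 347\right) - 1 = \left(\frac{1}{200} \left(- \frac{1}{176}\right) \left(-164 - 9292624\right) - 347\right) - 1 = \left(\frac{1}{200} \left(- \frac{1}{176}\right) \left(-9292788\right) - 347\right) - 1 = \left(\frac{2323197}{8800} - 347\right) - 1 = - \frac{730403}{8800} - 1 = - \frac{739203}{8800}$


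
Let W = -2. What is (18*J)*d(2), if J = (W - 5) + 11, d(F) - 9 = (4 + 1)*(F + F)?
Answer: 2088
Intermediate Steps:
d(F) = 9 + 10*F (d(F) = 9 + (4 + 1)*(F + F) = 9 + 5*(2*F) = 9 + 10*F)
J = 4 (J = (-2 - 5) + 11 = -7 + 11 = 4)
(18*J)*d(2) = (18*4)*(9 + 10*2) = 72*(9 + 20) = 72*29 = 2088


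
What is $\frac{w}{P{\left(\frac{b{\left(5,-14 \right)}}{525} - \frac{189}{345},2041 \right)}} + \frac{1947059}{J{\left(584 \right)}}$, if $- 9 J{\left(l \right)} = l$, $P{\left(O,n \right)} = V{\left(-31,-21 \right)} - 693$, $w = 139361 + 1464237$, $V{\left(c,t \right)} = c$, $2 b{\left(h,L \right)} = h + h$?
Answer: $- \frac{3405884419}{105704} \approx -32221.0$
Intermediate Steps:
$b{\left(h,L \right)} = h$ ($b{\left(h,L \right)} = \frac{h + h}{2} = \frac{2 h}{2} = h$)
$w = 1603598$
$P{\left(O,n \right)} = -724$ ($P{\left(O,n \right)} = -31 - 693 = -724$)
$J{\left(l \right)} = - \frac{l}{9}$
$\frac{w}{P{\left(\frac{b{\left(5,-14 \right)}}{525} - \frac{189}{345},2041 \right)}} + \frac{1947059}{J{\left(584 \right)}} = \frac{1603598}{-724} + \frac{1947059}{\left(- \frac{1}{9}\right) 584} = 1603598 \left(- \frac{1}{724}\right) + \frac{1947059}{- \frac{584}{9}} = - \frac{801799}{362} + 1947059 \left(- \frac{9}{584}\right) = - \frac{801799}{362} - \frac{17523531}{584} = - \frac{3405884419}{105704}$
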